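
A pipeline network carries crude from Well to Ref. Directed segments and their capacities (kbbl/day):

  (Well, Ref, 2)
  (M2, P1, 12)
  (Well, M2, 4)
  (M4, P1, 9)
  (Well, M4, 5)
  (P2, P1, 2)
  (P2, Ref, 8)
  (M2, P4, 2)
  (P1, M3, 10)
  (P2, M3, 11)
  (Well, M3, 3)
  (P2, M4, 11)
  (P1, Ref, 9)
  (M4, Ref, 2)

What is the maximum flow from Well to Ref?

11

Augment Well→Ref: bottleneck 2, flow now 2.
Augment Well→M4→Ref: bottleneck 2, flow now 4.
Augment Well→M2→P1→Ref: bottleneck 4, flow now 8.
Augment Well→M4→P1→Ref: bottleneck 3, flow now 11.
No augmenting path remains; maximum flow = 11.
In the residual graph, reachable from Well: {Well, M3}.
Min-cut edges: Well→M2 (4), Well→M4 (5), Well→Ref (2); capacity 4 + 5 + 2 = 11.
This cut is saturated, so no flow can exceed 11.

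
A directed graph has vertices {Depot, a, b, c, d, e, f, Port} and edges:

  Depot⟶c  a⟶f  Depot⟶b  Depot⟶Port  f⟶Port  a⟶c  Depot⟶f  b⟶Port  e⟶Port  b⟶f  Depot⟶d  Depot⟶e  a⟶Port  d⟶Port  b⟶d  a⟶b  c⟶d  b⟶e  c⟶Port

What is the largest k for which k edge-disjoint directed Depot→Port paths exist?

Assign every edge capacity 1; by Menger, the answer equals the max flow.
Path Depot→Port (+1); total 1.
Path Depot→b→Port (+1); total 2.
Path Depot→c→Port (+1); total 3.
Path Depot→d→Port (+1); total 4.
Path Depot→e→Port (+1); total 5.
Path Depot→f→Port (+1); total 6.
No residual Depot→Port path; max flow = 6.
Certifying cut of size 6: {Depot→Port, Depot→b, Depot→c, Depot→d, Depot→e, Depot→f}.

6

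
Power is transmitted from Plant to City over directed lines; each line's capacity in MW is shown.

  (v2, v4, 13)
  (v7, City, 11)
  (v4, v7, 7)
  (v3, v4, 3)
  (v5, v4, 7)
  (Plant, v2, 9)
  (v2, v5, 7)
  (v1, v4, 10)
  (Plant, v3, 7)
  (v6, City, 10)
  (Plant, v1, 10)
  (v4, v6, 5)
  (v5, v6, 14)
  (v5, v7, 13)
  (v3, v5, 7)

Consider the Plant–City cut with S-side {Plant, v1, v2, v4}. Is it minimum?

No — its capacity is 26, but the minimum cut has capacity 21.

Given cut capacity: 7 + 7 + 5 + 7 = 26.
Augment Plant→v1→v4→v6→City: bottleneck 5, flow now 5.
Augment Plant→v1→v4→v7→City: bottleneck 5, flow now 10.
Augment Plant→v2→v4→v7→City: bottleneck 2, flow now 12.
Augment Plant→v2→v5→v6→City: bottleneck 5, flow now 17.
Augment Plant→v2→v5→v7→City: bottleneck 2, flow now 19.
Augment Plant→v3→v5→v7→City: bottleneck 2, flow now 21.
No augmenting path remains; maximum flow = 21.
In the residual graph, reachable from Plant: {Plant, v1, v2, v3, v4, v5, v6, v7}.
Min-cut edges: v6→City (10), v7→City (11); capacity 10 + 11 = 21.
Cut capacity 26 exceeds the max flow 21, so it is not minimum.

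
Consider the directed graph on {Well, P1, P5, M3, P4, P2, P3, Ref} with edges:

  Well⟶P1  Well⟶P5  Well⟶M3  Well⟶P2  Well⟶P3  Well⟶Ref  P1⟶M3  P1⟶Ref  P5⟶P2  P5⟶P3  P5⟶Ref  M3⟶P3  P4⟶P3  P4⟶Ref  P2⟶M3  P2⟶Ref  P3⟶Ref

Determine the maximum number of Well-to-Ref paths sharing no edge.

5

Assign every edge capacity 1; by Menger, the answer equals the max flow.
Path Well→Ref (+1); total 1.
Path Well→P1→Ref (+1); total 2.
Path Well→P5→Ref (+1); total 3.
Path Well→P2→Ref (+1); total 4.
Path Well→P3→Ref (+1); total 5.
No residual Well→Ref path; max flow = 5.
Certifying cut of size 5: {P3→Ref, Well→P1, Well→P2, Well→P5, Well→Ref}.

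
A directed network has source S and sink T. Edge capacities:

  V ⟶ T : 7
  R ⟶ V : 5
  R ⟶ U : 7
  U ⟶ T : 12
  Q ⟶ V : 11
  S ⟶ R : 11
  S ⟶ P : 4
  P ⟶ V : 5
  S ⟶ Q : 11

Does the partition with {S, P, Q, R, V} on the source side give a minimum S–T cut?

Yes — it is a minimum cut (capacity 14).

Given cut capacity: 7 + 7 = 14.
Augment S→P→V→T: bottleneck 4, flow now 4.
Augment S→Q→V→T: bottleneck 3, flow now 7.
Augment S→R→U→T: bottleneck 7, flow now 14.
No augmenting path remains; maximum flow = 14.
Cut capacity 14 equals the max flow, so it is a minimum cut.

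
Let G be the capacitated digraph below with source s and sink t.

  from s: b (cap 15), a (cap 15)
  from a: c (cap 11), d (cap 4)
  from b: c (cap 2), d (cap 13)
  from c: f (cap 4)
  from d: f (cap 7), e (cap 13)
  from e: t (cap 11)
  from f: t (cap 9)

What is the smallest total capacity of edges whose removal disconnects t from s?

20

Augment s→a→c→f→t: bottleneck 4, flow now 4.
Augment s→a→d→e→t: bottleneck 4, flow now 8.
Augment s→b→d→e→t: bottleneck 7, flow now 15.
Augment s→b→d→f→t: bottleneck 5, flow now 20.
No augmenting path remains; maximum flow = 20.
By max-flow min-cut, the minimum cut capacity equals the max flow.
In the residual graph, reachable from s: {s, a, b, c, d, e, f}.
Min-cut edges: e→t (11), f→t (9); capacity 11 + 9 = 20.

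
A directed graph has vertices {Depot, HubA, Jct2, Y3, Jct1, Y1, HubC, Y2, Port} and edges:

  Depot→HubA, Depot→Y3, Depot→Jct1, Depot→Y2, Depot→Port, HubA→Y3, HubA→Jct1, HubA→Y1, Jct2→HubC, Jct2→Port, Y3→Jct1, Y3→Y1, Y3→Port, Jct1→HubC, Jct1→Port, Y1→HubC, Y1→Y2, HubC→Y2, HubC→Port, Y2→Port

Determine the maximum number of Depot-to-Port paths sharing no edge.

Assign every edge capacity 1; by Menger, the answer equals the max flow.
Path Depot→Port (+1); total 1.
Path Depot→Y3→Port (+1); total 2.
Path Depot→Jct1→Port (+1); total 3.
Path Depot→Y2→Port (+1); total 4.
Path Depot→HubA→Jct1→HubC→Port (+1); total 5.
No residual Depot→Port path; max flow = 5.
Certifying cut of size 5: {Depot→HubA, Depot→Jct1, Depot→Port, Depot→Y2, Depot→Y3}.

5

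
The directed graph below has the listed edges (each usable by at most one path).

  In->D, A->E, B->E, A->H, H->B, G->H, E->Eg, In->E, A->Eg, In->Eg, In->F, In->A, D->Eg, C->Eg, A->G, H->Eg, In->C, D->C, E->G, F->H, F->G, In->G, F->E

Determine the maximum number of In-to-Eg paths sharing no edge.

Assign every edge capacity 1; by Menger, the answer equals the max flow.
Path In→Eg (+1); total 1.
Path In→A→Eg (+1); total 2.
Path In→C→Eg (+1); total 3.
Path In→D→Eg (+1); total 4.
Path In→E→Eg (+1); total 5.
Path In→F→H→Eg (+1); total 6.
No residual In→Eg path; max flow = 6.
Certifying cut of size 6: {E→Eg, H→Eg, In→A, In→C, In→D, In→Eg}.

6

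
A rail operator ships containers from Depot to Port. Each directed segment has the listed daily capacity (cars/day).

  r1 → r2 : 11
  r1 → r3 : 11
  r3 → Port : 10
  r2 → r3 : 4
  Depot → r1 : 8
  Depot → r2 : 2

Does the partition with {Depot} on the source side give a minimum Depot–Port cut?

Given cut capacity: 8 + 2 = 10.
Augment Depot→r1→r3→Port: bottleneck 8, flow now 8.
Augment Depot→r2→r3→Port: bottleneck 2, flow now 10.
No augmenting path remains; maximum flow = 10.
Cut capacity 10 equals the max flow, so it is a minimum cut.

Yes — it is a minimum cut (capacity 10).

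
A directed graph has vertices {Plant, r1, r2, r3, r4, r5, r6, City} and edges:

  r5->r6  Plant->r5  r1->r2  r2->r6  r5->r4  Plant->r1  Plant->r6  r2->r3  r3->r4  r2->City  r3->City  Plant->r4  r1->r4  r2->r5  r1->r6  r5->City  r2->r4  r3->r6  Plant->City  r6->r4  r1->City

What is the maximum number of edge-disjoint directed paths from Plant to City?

Assign every edge capacity 1; by Menger, the answer equals the max flow.
Path Plant→City (+1); total 1.
Path Plant→r1→City (+1); total 2.
Path Plant→r5→City (+1); total 3.
No residual Plant→City path; max flow = 3.
Certifying cut of size 3: {Plant→City, Plant→r1, Plant→r5}.

3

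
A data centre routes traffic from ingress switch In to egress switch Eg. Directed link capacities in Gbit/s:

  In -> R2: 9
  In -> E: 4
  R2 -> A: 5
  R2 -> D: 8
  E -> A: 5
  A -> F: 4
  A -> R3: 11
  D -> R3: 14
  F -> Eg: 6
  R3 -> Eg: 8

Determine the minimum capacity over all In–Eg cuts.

Augment In→R2→A→F→Eg: bottleneck 4, flow now 4.
Augment In→R2→A→R3→Eg: bottleneck 1, flow now 5.
Augment In→R2→D→R3→Eg: bottleneck 4, flow now 9.
Augment In→E→A→R3→Eg: bottleneck 3, flow now 12.
No augmenting path remains; maximum flow = 12.
By max-flow min-cut, the minimum cut capacity equals the max flow.
In the residual graph, reachable from In: {In, R2, E, A, D, R3}.
Min-cut edges: A→F (4), R3→Eg (8); capacity 4 + 8 = 12.

12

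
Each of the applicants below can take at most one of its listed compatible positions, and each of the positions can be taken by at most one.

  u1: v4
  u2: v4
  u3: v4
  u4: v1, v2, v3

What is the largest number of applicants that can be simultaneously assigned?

2

Unit-capacity flow: source→left, listed edges, right→sink; max matching = max flow.
Augmenting path u1→v4 (+1); matched 1.
Augmenting path u4→v1 (+1); matched 2.
No augmenting path remains; maximum matching = 2.
König certificate: {u4, v4} is a vertex cover of size 2 (every listed pair touches it), so no matching can be larger.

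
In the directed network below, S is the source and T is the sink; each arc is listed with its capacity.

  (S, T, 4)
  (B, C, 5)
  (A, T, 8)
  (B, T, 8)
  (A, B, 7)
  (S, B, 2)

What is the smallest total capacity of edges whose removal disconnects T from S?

6

Augment S→T: bottleneck 4, flow now 4.
Augment S→B→T: bottleneck 2, flow now 6.
No augmenting path remains; maximum flow = 6.
By max-flow min-cut, the minimum cut capacity equals the max flow.
In the residual graph, reachable from S: {S}.
Min-cut edges: S→B (2), S→T (4); capacity 2 + 4 = 6.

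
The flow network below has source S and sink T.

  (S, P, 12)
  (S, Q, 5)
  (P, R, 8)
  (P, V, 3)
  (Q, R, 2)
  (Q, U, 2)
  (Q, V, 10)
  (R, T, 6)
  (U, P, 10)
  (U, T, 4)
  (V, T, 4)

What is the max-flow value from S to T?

12

Augment S→P→R→T: bottleneck 6, flow now 6.
Augment S→P→V→T: bottleneck 3, flow now 9.
Augment S→Q→U→T: bottleneck 2, flow now 11.
Augment S→Q→V→T: bottleneck 1, flow now 12.
No augmenting path remains; maximum flow = 12.
In the residual graph, reachable from S: {S, P, Q, R, V}.
Min-cut edges: Q→U (2), R→T (6), V→T (4); capacity 2 + 6 + 4 = 12.
This cut is saturated, so no flow can exceed 12.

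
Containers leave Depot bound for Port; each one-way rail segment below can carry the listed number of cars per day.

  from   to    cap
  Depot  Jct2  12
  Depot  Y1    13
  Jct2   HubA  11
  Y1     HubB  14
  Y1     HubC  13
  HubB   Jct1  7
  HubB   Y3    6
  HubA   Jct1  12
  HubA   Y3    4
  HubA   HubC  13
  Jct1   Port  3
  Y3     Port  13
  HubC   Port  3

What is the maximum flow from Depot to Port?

Augment Depot→Y1→HubC→Port: bottleneck 3, flow now 3.
Augment Depot→Jct2→HubA→Jct1→Port: bottleneck 3, flow now 6.
Augment Depot→Jct2→HubA→Y3→Port: bottleneck 4, flow now 10.
Augment Depot→Y1→HubB→Y3→Port: bottleneck 6, flow now 16.
No augmenting path remains; maximum flow = 16.
In the residual graph, reachable from Depot: {Depot, Jct2, Y1, HubB, HubA, Jct1, HubC}.
Min-cut edges: HubB→Y3 (6), HubA→Y3 (4), Jct1→Port (3), HubC→Port (3); capacity 6 + 4 + 3 + 3 = 16.
This cut is saturated, so no flow can exceed 16.

16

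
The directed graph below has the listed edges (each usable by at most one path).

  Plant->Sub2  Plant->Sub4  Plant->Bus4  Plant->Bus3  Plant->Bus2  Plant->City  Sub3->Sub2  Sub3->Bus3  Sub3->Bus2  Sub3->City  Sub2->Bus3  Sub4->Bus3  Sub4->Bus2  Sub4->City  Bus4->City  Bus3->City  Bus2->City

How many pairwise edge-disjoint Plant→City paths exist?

5

Assign every edge capacity 1; by Menger, the answer equals the max flow.
Path Plant→City (+1); total 1.
Path Plant→Sub4→City (+1); total 2.
Path Plant→Bus4→City (+1); total 3.
Path Plant→Bus3→City (+1); total 4.
Path Plant→Bus2→City (+1); total 5.
No residual Plant→City path; max flow = 5.
Certifying cut of size 5: {Bus3→City, Plant→Bus2, Plant→Bus4, Plant→City, Plant→Sub4}.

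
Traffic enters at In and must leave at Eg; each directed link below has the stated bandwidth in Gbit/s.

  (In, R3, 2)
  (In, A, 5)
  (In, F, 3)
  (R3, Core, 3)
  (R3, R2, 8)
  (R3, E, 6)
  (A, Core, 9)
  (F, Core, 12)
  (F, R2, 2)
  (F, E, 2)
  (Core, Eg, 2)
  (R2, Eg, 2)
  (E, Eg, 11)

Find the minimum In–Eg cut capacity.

Augment In→R3→Core→Eg: bottleneck 2, flow now 2.
Augment In→F→R2→Eg: bottleneck 2, flow now 4.
Augment In→F→E→Eg: bottleneck 1, flow now 5.
Augment In→A→Core→R3→E→Eg: bottleneck 2, flow now 7. (uses reverse residual edge)
No augmenting path remains; maximum flow = 7.
By max-flow min-cut, the minimum cut capacity equals the max flow.
In the residual graph, reachable from In: {In, A, Core}.
Min-cut edges: In→R3 (2), In→F (3), Core→Eg (2); capacity 2 + 3 + 2 = 7.

7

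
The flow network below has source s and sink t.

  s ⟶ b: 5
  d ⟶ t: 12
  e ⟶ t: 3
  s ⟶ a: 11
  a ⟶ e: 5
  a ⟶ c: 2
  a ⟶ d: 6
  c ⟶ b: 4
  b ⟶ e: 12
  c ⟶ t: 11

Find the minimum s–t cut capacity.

Augment s→a→c→t: bottleneck 2, flow now 2.
Augment s→a→d→t: bottleneck 6, flow now 8.
Augment s→a→e→t: bottleneck 3, flow now 11.
No augmenting path remains; maximum flow = 11.
By max-flow min-cut, the minimum cut capacity equals the max flow.
In the residual graph, reachable from s: {s, a, b, e}.
Min-cut edges: a→c (2), a→d (6), e→t (3); capacity 2 + 6 + 3 = 11.

11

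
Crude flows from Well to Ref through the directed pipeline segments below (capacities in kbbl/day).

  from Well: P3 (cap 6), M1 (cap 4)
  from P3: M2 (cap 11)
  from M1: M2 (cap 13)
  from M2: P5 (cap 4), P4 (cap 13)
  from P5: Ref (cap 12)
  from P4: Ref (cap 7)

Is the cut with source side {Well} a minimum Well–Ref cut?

Given cut capacity: 6 + 4 = 10.
Augment Well→P3→M2→P5→Ref: bottleneck 4, flow now 4.
Augment Well→P3→M2→P4→Ref: bottleneck 2, flow now 6.
Augment Well→M1→M2→P4→Ref: bottleneck 4, flow now 10.
No augmenting path remains; maximum flow = 10.
Cut capacity 10 equals the max flow, so it is a minimum cut.

Yes — it is a minimum cut (capacity 10).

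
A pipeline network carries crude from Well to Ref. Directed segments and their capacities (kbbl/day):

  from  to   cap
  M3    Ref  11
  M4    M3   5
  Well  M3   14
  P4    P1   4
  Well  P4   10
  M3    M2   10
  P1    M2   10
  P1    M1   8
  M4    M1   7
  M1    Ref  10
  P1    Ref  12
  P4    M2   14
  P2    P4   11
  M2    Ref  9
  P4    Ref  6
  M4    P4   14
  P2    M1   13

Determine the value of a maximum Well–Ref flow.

24

Augment Well→P4→Ref: bottleneck 6, flow now 6.
Augment Well→M3→Ref: bottleneck 11, flow now 17.
Augment Well→P4→P1→Ref: bottleneck 4, flow now 21.
Augment Well→M3→M2→Ref: bottleneck 3, flow now 24.
No augmenting path remains; maximum flow = 24.
In the residual graph, reachable from Well: {Well}.
Min-cut edges: Well→P4 (10), Well→M3 (14); capacity 10 + 14 = 24.
This cut is saturated, so no flow can exceed 24.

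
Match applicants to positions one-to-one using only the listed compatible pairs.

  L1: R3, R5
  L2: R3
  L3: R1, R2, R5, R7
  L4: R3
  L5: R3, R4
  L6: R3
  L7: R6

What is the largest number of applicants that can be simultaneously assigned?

Unit-capacity flow: source→left, listed edges, right→sink; max matching = max flow.
Augmenting path L1→R3 (+1); matched 1.
Augmenting path L3→R1 (+1); matched 2.
Augmenting path L5→R4 (+1); matched 3.
Augmenting path L7→R6 (+1); matched 4.
Augmenting path L2→R3→L1→R5 (+1); matched 5.
No augmenting path remains; maximum matching = 5.
König certificate: {L1, L3, L5, L7, R3} is a vertex cover of size 5 (every listed pair touches it), so no matching can be larger.

5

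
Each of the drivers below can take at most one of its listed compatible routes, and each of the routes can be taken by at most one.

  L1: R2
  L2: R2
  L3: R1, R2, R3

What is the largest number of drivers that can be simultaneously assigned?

Unit-capacity flow: source→left, listed edges, right→sink; max matching = max flow.
Augmenting path L1→R2 (+1); matched 1.
Augmenting path L3→R1 (+1); matched 2.
No augmenting path remains; maximum matching = 2.
König certificate: {L3, R2} is a vertex cover of size 2 (every listed pair touches it), so no matching can be larger.

2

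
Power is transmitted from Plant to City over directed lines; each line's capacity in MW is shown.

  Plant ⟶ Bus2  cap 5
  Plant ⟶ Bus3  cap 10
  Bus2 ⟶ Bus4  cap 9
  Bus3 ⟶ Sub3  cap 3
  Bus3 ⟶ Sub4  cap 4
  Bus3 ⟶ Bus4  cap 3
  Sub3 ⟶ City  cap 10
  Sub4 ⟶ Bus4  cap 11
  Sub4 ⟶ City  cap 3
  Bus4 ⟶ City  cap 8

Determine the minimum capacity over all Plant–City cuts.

14

Augment Plant→Bus2→Bus4→City: bottleneck 5, flow now 5.
Augment Plant→Bus3→Sub3→City: bottleneck 3, flow now 8.
Augment Plant→Bus3→Sub4→City: bottleneck 3, flow now 11.
Augment Plant→Bus3→Bus4→City: bottleneck 3, flow now 14.
No augmenting path remains; maximum flow = 14.
By max-flow min-cut, the minimum cut capacity equals the max flow.
In the residual graph, reachable from Plant: {Plant, Bus2, Bus3, Sub4, Bus4}.
Min-cut edges: Bus3→Sub3 (3), Sub4→City (3), Bus4→City (8); capacity 3 + 3 + 8 = 14.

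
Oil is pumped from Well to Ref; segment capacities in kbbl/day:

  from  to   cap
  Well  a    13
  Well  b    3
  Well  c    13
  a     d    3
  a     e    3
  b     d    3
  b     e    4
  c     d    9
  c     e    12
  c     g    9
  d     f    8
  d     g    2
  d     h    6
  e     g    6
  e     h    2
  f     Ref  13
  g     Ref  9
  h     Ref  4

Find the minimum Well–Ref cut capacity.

Augment Well→c→g→Ref: bottleneck 9, flow now 9.
Augment Well→a→d→f→Ref: bottleneck 3, flow now 12.
Augment Well→a→e→h→Ref: bottleneck 2, flow now 14.
Augment Well→b→d→f→Ref: bottleneck 3, flow now 17.
Augment Well→c→d→f→Ref: bottleneck 2, flow now 19.
Augment Well→c→d→h→Ref: bottleneck 2, flow now 21.
No augmenting path remains; maximum flow = 21.
By max-flow min-cut, the minimum cut capacity equals the max flow.
In the residual graph, reachable from Well: {Well, a, b, c, d, e, g, h}.
Min-cut edges: d→f (8), g→Ref (9), h→Ref (4); capacity 8 + 9 + 4 = 21.

21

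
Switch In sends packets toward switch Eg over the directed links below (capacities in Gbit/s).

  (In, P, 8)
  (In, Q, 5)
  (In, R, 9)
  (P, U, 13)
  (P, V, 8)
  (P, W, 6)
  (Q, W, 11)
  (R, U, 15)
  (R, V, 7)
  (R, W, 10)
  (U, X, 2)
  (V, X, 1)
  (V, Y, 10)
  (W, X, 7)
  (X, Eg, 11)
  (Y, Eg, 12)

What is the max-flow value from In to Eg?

20

Augment In→P→U→X→Eg: bottleneck 2, flow now 2.
Augment In→P→V→X→Eg: bottleneck 1, flow now 3.
Augment In→P→V→Y→Eg: bottleneck 5, flow now 8.
Augment In→Q→W→X→Eg: bottleneck 5, flow now 13.
Augment In→R→V→Y→Eg: bottleneck 5, flow now 18.
Augment In→R→W→X→Eg: bottleneck 2, flow now 20.
No augmenting path remains; maximum flow = 20.
In the residual graph, reachable from In: {In, P, Q, R, U, V, W}.
Min-cut edges: U→X (2), V→X (1), V→Y (10), W→X (7); capacity 2 + 1 + 10 + 7 = 20.
This cut is saturated, so no flow can exceed 20.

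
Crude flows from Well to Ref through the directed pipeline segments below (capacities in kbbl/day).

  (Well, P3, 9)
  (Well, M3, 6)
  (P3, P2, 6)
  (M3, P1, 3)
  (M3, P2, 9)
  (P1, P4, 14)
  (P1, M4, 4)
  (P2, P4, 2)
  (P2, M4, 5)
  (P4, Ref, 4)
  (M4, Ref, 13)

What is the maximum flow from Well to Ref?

Augment Well→P3→P2→P4→Ref: bottleneck 2, flow now 2.
Augment Well→P3→P2→M4→Ref: bottleneck 4, flow now 6.
Augment Well→M3→P1→P4→Ref: bottleneck 2, flow now 8.
Augment Well→M3→P1→M4→Ref: bottleneck 1, flow now 9.
Augment Well→M3→P2→M4→Ref: bottleneck 1, flow now 10.
No augmenting path remains; maximum flow = 10.
In the residual graph, reachable from Well: {Well, P3, M3, P2}.
Min-cut edges: M3→P1 (3), P2→P4 (2), P2→M4 (5); capacity 3 + 2 + 5 = 10.
This cut is saturated, so no flow can exceed 10.

10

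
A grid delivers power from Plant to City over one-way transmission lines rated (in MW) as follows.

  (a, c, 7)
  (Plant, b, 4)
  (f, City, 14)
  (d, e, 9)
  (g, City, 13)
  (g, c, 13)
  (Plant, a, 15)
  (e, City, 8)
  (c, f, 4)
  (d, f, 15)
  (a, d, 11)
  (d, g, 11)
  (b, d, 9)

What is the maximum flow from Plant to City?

Augment Plant→a→c→f→City: bottleneck 4, flow now 4.
Augment Plant→a→d→e→City: bottleneck 8, flow now 12.
Augment Plant→a→d→f→City: bottleneck 3, flow now 15.
Augment Plant→b→d→f→City: bottleneck 4, flow now 19.
No augmenting path remains; maximum flow = 19.
In the residual graph, reachable from Plant: {Plant}.
Min-cut edges: Plant→a (15), Plant→b (4); capacity 15 + 4 = 19.
This cut is saturated, so no flow can exceed 19.

19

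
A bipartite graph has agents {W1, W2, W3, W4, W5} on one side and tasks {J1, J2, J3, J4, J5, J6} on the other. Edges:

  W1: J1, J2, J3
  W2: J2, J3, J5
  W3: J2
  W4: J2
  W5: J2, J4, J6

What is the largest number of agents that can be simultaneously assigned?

Unit-capacity flow: source→left, listed edges, right→sink; max matching = max flow.
Augmenting path W1→J1 (+1); matched 1.
Augmenting path W2→J2 (+1); matched 2.
Augmenting path W5→J4 (+1); matched 3.
Augmenting path W3→J2→W2→J3 (+1); matched 4.
No augmenting path remains; maximum matching = 4.
König certificate: {W1, W2, W5, J2} is a vertex cover of size 4 (every listed pair touches it), so no matching can be larger.

4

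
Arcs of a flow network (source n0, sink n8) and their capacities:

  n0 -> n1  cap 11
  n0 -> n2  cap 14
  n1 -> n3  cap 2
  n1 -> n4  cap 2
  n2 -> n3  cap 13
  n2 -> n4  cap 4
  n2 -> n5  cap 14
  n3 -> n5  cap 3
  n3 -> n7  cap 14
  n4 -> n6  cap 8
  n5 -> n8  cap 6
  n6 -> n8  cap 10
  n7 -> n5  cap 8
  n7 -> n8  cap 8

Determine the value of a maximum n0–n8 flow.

18

Augment n0→n2→n5→n8: bottleneck 6, flow now 6.
Augment n0→n1→n3→n7→n8: bottleneck 2, flow now 8.
Augment n0→n1→n4→n6→n8: bottleneck 2, flow now 10.
Augment n0→n2→n3→n7→n8: bottleneck 6, flow now 16.
Augment n0→n2→n4→n6→n8: bottleneck 2, flow now 18.
No augmenting path remains; maximum flow = 18.
In the residual graph, reachable from n0: {n0, n1}.
Min-cut edges: n0→n2 (14), n1→n3 (2), n1→n4 (2); capacity 14 + 2 + 2 = 18.
This cut is saturated, so no flow can exceed 18.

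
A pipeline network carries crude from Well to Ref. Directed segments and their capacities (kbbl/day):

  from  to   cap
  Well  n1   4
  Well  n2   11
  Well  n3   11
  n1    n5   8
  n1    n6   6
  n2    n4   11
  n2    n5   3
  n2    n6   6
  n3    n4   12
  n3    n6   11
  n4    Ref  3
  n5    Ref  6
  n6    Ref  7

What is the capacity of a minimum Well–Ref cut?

Augment Well→n1→n5→Ref: bottleneck 4, flow now 4.
Augment Well→n2→n4→Ref: bottleneck 3, flow now 7.
Augment Well→n2→n5→Ref: bottleneck 2, flow now 9.
Augment Well→n2→n6→Ref: bottleneck 6, flow now 15.
Augment Well→n3→n6→Ref: bottleneck 1, flow now 16.
No augmenting path remains; maximum flow = 16.
By max-flow min-cut, the minimum cut capacity equals the max flow.
In the residual graph, reachable from Well: {Well, n1, n2, n3, n4, n5, n6}.
Min-cut edges: n4→Ref (3), n5→Ref (6), n6→Ref (7); capacity 3 + 6 + 7 = 16.

16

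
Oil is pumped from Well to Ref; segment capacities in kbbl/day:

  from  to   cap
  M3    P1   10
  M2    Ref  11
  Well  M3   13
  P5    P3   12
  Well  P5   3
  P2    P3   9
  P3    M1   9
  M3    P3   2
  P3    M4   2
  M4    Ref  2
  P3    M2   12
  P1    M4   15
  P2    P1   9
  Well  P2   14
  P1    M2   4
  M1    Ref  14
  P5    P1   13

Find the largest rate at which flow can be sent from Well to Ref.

20

Augment Well→M3→P1→M4→Ref: bottleneck 2, flow now 2.
Augment Well→M3→P1→M2→Ref: bottleneck 4, flow now 6.
Augment Well→M3→P3→M1→Ref: bottleneck 2, flow now 8.
Augment Well→P2→P3→M1→Ref: bottleneck 7, flow now 15.
Augment Well→P2→P3→M2→Ref: bottleneck 2, flow now 17.
Augment Well→P5→P3→M2→Ref: bottleneck 3, flow now 20.
No augmenting path remains; maximum flow = 20.
In the residual graph, reachable from Well: {Well, M3, P2, P1, M4}.
Min-cut edges: Well→P5 (3), M3→P3 (2), P2→P3 (9), P1→M2 (4), M4→Ref (2); capacity 3 + 2 + 9 + 4 + 2 = 20.
This cut is saturated, so no flow can exceed 20.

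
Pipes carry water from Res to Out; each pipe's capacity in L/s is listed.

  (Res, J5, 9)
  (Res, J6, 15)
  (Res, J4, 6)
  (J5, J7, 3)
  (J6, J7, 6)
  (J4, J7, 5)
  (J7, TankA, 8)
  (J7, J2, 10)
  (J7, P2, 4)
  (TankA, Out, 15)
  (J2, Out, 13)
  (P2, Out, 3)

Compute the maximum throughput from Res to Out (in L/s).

Augment Res→J5→J7→TankA→Out: bottleneck 3, flow now 3.
Augment Res→J6→J7→TankA→Out: bottleneck 5, flow now 8.
Augment Res→J6→J7→J2→Out: bottleneck 1, flow now 9.
Augment Res→J4→J7→J2→Out: bottleneck 5, flow now 14.
No augmenting path remains; maximum flow = 14.
In the residual graph, reachable from Res: {Res, J5, J6, J4}.
Min-cut edges: J5→J7 (3), J6→J7 (6), J4→J7 (5); capacity 3 + 6 + 5 = 14.
This cut is saturated, so no flow can exceed 14.

14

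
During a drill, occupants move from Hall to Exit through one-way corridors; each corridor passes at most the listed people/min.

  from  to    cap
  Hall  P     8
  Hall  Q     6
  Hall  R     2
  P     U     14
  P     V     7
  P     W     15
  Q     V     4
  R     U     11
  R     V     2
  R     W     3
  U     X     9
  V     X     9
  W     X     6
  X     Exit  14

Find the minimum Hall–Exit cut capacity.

14

Augment Hall→P→U→X→Exit: bottleneck 8, flow now 8.
Augment Hall→Q→V→X→Exit: bottleneck 4, flow now 12.
Augment Hall→R→U→X→Exit: bottleneck 1, flow now 13.
Augment Hall→R→V→X→Exit: bottleneck 1, flow now 14.
No augmenting path remains; maximum flow = 14.
By max-flow min-cut, the minimum cut capacity equals the max flow.
In the residual graph, reachable from Hall: {Hall, Q}.
Min-cut edges: Hall→P (8), Hall→R (2), Q→V (4); capacity 8 + 2 + 4 = 14.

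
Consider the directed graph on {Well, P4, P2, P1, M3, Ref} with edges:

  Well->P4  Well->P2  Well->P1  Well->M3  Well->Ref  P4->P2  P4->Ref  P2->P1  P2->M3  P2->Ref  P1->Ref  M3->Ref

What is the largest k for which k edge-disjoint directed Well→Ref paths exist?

Assign every edge capacity 1; by Menger, the answer equals the max flow.
Path Well→Ref (+1); total 1.
Path Well→P4→Ref (+1); total 2.
Path Well→P2→Ref (+1); total 3.
Path Well→P1→Ref (+1); total 4.
Path Well→M3→Ref (+1); total 5.
No residual Well→Ref path; max flow = 5.
Certifying cut of size 5: {Well→M3, Well→P1, Well→P2, Well→P4, Well→Ref}.

5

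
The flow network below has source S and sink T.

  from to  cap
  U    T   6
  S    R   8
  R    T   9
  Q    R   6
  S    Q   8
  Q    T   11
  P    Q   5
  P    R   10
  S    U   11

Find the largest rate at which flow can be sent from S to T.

22

Augment S→Q→T: bottleneck 8, flow now 8.
Augment S→R→T: bottleneck 8, flow now 16.
Augment S→U→T: bottleneck 6, flow now 22.
No augmenting path remains; maximum flow = 22.
In the residual graph, reachable from S: {S, U}.
Min-cut edges: S→Q (8), S→R (8), U→T (6); capacity 8 + 8 + 6 = 22.
This cut is saturated, so no flow can exceed 22.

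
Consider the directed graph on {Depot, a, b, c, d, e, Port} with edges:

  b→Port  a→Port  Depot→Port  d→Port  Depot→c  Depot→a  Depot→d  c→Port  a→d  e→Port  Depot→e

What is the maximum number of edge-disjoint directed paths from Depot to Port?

Assign every edge capacity 1; by Menger, the answer equals the max flow.
Path Depot→Port (+1); total 1.
Path Depot→a→Port (+1); total 2.
Path Depot→c→Port (+1); total 3.
Path Depot→d→Port (+1); total 4.
Path Depot→e→Port (+1); total 5.
No residual Depot→Port path; max flow = 5.
Certifying cut of size 5: {Depot→Port, Depot→a, Depot→c, Depot→d, Depot→e}.

5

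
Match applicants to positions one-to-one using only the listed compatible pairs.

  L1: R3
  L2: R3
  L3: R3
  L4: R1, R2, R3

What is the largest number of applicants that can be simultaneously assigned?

2

Unit-capacity flow: source→left, listed edges, right→sink; max matching = max flow.
Augmenting path L1→R3 (+1); matched 1.
Augmenting path L4→R1 (+1); matched 2.
No augmenting path remains; maximum matching = 2.
König certificate: {L4, R3} is a vertex cover of size 2 (every listed pair touches it), so no matching can be larger.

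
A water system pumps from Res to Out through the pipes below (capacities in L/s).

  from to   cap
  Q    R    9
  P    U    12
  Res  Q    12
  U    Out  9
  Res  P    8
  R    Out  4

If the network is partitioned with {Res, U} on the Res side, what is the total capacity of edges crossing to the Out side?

29

Edges leaving {Res, U}: Res→P (8), Res→Q (12), U→Out (9).
Cut capacity = 8 + 12 + 9 = 29.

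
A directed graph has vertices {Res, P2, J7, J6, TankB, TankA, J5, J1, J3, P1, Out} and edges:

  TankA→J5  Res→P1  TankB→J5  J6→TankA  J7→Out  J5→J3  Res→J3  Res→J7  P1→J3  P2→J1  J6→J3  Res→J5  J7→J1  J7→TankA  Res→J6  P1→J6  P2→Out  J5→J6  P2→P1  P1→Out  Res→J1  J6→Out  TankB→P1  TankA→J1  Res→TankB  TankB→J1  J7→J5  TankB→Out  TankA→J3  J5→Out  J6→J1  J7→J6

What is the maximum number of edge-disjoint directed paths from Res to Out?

5

Assign every edge capacity 1; by Menger, the answer equals the max flow.
Path Res→J7→Out (+1); total 1.
Path Res→J6→Out (+1); total 2.
Path Res→TankB→Out (+1); total 3.
Path Res→J5→Out (+1); total 4.
Path Res→P1→Out (+1); total 5.
No residual Res→Out path; max flow = 5.
Certifying cut of size 5: {Res→J5, Res→J6, Res→J7, Res→P1, Res→TankB}.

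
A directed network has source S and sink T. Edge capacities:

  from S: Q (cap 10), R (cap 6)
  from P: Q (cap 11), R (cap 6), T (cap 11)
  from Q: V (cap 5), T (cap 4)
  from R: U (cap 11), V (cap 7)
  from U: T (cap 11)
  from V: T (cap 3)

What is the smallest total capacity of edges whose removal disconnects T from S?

13

Augment S→Q→T: bottleneck 4, flow now 4.
Augment S→Q→V→T: bottleneck 3, flow now 7.
Augment S→R→U→T: bottleneck 6, flow now 13.
No augmenting path remains; maximum flow = 13.
By max-flow min-cut, the minimum cut capacity equals the max flow.
In the residual graph, reachable from S: {S, Q, V}.
Min-cut edges: S→R (6), Q→T (4), V→T (3); capacity 6 + 4 + 3 = 13.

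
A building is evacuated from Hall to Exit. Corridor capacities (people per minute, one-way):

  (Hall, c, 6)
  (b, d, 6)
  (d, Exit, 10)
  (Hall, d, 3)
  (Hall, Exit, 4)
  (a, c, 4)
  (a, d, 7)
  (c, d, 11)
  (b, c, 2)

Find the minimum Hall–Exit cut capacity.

13

Augment Hall→Exit: bottleneck 4, flow now 4.
Augment Hall→d→Exit: bottleneck 3, flow now 7.
Augment Hall→c→d→Exit: bottleneck 6, flow now 13.
No augmenting path remains; maximum flow = 13.
By max-flow min-cut, the minimum cut capacity equals the max flow.
In the residual graph, reachable from Hall: {Hall}.
Min-cut edges: Hall→c (6), Hall→d (3), Hall→Exit (4); capacity 6 + 3 + 4 = 13.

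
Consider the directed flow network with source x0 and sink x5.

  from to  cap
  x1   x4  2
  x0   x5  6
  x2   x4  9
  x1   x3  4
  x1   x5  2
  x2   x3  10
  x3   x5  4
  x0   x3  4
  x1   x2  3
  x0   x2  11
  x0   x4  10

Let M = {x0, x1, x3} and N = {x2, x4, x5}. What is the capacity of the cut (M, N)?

38

Edges leaving {x0, x1, x3}: x0→x2 (11), x0→x4 (10), x0→x5 (6), x1→x2 (3), x1→x4 (2), x1→x5 (2), x3→x5 (4).
Cut capacity = 11 + 10 + 6 + 3 + 2 + 2 + 4 = 38.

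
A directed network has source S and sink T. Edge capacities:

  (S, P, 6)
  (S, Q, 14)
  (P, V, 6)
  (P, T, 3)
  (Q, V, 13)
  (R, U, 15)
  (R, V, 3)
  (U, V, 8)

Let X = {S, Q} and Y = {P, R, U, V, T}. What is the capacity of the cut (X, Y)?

Edges leaving {S, Q}: S→P (6), Q→V (13).
Cut capacity = 6 + 13 = 19.

19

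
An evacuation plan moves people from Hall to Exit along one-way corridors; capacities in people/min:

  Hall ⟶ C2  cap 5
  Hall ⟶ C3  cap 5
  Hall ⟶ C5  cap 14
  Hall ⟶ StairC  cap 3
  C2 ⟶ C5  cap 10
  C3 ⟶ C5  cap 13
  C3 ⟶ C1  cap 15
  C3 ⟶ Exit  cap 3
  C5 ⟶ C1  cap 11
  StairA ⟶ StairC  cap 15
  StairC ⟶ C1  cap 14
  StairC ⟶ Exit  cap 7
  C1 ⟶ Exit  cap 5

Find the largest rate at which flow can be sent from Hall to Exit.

Augment Hall→C3→Exit: bottleneck 3, flow now 3.
Augment Hall→StairC→Exit: bottleneck 3, flow now 6.
Augment Hall→C3→C1→Exit: bottleneck 2, flow now 8.
Augment Hall→C5→C1→Exit: bottleneck 3, flow now 11.
No augmenting path remains; maximum flow = 11.
In the residual graph, reachable from Hall: {Hall, C2, C3, C5, C1}.
Min-cut edges: Hall→StairC (3), C3→Exit (3), C1→Exit (5); capacity 3 + 3 + 5 = 11.
This cut is saturated, so no flow can exceed 11.

11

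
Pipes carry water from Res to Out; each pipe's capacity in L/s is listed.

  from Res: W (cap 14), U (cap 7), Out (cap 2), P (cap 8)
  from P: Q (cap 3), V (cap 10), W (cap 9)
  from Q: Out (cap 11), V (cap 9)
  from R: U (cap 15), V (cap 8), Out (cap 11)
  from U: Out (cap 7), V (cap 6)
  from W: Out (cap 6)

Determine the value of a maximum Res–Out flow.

Augment Res→Out: bottleneck 2, flow now 2.
Augment Res→U→Out: bottleneck 7, flow now 9.
Augment Res→W→Out: bottleneck 6, flow now 15.
Augment Res→P→Q→Out: bottleneck 3, flow now 18.
No augmenting path remains; maximum flow = 18.
In the residual graph, reachable from Res: {Res, P, V, W}.
Min-cut edges: Res→U (7), Res→Out (2), P→Q (3), W→Out (6); capacity 7 + 2 + 3 + 6 = 18.
This cut is saturated, so no flow can exceed 18.

18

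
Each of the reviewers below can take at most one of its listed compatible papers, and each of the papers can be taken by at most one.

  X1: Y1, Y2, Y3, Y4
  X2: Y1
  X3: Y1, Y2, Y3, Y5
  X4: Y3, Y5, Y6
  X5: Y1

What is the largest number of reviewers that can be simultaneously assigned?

4

Unit-capacity flow: source→left, listed edges, right→sink; max matching = max flow.
Augmenting path X1→Y1 (+1); matched 1.
Augmenting path X3→Y2 (+1); matched 2.
Augmenting path X4→Y3 (+1); matched 3.
Augmenting path X2→Y1→X1→Y4 (+1); matched 4.
No augmenting path remains; maximum matching = 4.
König certificate: {X1, X3, X4, Y1} is a vertex cover of size 4 (every listed pair touches it), so no matching can be larger.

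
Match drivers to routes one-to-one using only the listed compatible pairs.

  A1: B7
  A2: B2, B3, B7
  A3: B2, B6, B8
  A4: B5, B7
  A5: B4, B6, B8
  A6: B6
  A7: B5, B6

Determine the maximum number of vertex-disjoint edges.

6

Unit-capacity flow: source→left, listed edges, right→sink; max matching = max flow.
Augmenting path A1→B7 (+1); matched 1.
Augmenting path A2→B2 (+1); matched 2.
Augmenting path A3→B6 (+1); matched 3.
Augmenting path A4→B5 (+1); matched 4.
Augmenting path A5→B4 (+1); matched 5.
Augmenting path A6→B6→A3→B8 (+1); matched 6.
No augmenting path remains; maximum matching = 6.
König certificate: {A2, A3, A5, B5, B6, B7} is a vertex cover of size 6 (every listed pair touches it), so no matching can be larger.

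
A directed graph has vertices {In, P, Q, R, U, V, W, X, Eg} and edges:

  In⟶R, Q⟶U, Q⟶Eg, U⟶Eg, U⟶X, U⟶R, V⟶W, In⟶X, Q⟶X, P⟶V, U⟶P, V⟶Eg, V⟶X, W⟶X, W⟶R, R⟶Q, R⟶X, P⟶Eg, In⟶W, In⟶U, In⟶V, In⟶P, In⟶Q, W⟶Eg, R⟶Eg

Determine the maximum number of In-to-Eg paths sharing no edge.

6

Assign every edge capacity 1; by Menger, the answer equals the max flow.
Path In→P→Eg (+1); total 1.
Path In→Q→Eg (+1); total 2.
Path In→R→Eg (+1); total 3.
Path In→U→Eg (+1); total 4.
Path In→V→Eg (+1); total 5.
Path In→W→Eg (+1); total 6.
No residual In→Eg path; max flow = 6.
Certifying cut of size 6: {In→P, In→Q, In→R, In→U, In→V, In→W}.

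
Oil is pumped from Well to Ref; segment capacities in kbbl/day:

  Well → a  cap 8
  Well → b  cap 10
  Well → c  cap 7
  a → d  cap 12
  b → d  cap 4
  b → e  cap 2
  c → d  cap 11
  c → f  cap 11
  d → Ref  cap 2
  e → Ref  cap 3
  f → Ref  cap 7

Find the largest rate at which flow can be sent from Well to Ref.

Augment Well→a→d→Ref: bottleneck 2, flow now 2.
Augment Well→b→e→Ref: bottleneck 2, flow now 4.
Augment Well→c→f→Ref: bottleneck 7, flow now 11.
No augmenting path remains; maximum flow = 11.
In the residual graph, reachable from Well: {Well, a, b, d}.
Min-cut edges: Well→c (7), b→e (2), d→Ref (2); capacity 7 + 2 + 2 = 11.
This cut is saturated, so no flow can exceed 11.

11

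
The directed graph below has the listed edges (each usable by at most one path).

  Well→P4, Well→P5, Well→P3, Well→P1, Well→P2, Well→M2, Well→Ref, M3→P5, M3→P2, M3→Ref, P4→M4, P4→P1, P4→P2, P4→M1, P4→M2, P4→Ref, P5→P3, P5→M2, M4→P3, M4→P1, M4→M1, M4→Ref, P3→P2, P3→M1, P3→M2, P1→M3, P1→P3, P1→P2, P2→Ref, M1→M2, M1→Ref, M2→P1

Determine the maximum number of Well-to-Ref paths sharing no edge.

5

Assign every edge capacity 1; by Menger, the answer equals the max flow.
Path Well→Ref (+1); total 1.
Path Well→P4→Ref (+1); total 2.
Path Well→P2→Ref (+1); total 3.
Path Well→P3→M1→Ref (+1); total 4.
Path Well→P1→M3→Ref (+1); total 5.
No residual Well→Ref path; max flow = 5.
Certifying cut of size 5: {P1→M3, P2→Ref, P3→M1, Well→P4, Well→Ref}.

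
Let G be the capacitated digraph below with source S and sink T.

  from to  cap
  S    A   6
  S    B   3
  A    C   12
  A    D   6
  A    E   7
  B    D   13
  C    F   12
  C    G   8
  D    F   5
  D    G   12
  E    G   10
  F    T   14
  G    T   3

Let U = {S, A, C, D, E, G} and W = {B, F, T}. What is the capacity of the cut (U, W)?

Edges leaving {S, A, C, D, E, G}: S→B (3), C→F (12), D→F (5), G→T (3).
Cut capacity = 3 + 12 + 5 + 3 = 23.

23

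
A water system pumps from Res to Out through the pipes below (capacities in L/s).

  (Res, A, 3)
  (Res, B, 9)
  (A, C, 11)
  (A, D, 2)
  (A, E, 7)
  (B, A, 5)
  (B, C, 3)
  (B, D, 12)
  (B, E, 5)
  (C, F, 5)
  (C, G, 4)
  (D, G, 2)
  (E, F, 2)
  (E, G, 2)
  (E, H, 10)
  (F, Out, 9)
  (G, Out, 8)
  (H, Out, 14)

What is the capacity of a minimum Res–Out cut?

Augment Res→A→C→F→Out: bottleneck 3, flow now 3.
Augment Res→B→C→F→Out: bottleneck 2, flow now 5.
Augment Res→B→C→G→Out: bottleneck 1, flow now 6.
Augment Res→B→D→G→Out: bottleneck 2, flow now 8.
Augment Res→B→E→F→Out: bottleneck 2, flow now 10.
Augment Res→B→E→G→Out: bottleneck 2, flow now 12.
No augmenting path remains; maximum flow = 12.
By max-flow min-cut, the minimum cut capacity equals the max flow.
In the residual graph, reachable from Res: {Res}.
Min-cut edges: Res→A (3), Res→B (9); capacity 3 + 9 = 12.

12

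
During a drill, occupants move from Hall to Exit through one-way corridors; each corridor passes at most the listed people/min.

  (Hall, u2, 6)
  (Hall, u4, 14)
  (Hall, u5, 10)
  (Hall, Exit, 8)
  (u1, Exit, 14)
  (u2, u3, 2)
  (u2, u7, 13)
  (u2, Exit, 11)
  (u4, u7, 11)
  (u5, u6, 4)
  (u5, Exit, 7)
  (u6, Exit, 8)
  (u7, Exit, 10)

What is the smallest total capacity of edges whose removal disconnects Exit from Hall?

Augment Hall→Exit: bottleneck 8, flow now 8.
Augment Hall→u2→Exit: bottleneck 6, flow now 14.
Augment Hall→u5→Exit: bottleneck 7, flow now 21.
Augment Hall→u4→u7→Exit: bottleneck 10, flow now 31.
Augment Hall→u5→u6→Exit: bottleneck 3, flow now 34.
No augmenting path remains; maximum flow = 34.
By max-flow min-cut, the minimum cut capacity equals the max flow.
In the residual graph, reachable from Hall: {Hall, u4, u7}.
Min-cut edges: Hall→u2 (6), Hall→u5 (10), Hall→Exit (8), u7→Exit (10); capacity 6 + 10 + 8 + 10 = 34.

34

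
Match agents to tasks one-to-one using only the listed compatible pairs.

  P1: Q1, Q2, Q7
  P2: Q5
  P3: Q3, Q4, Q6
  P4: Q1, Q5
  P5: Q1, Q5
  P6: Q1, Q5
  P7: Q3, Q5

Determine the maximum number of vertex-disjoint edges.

5

Unit-capacity flow: source→left, listed edges, right→sink; max matching = max flow.
Augmenting path P1→Q1 (+1); matched 1.
Augmenting path P2→Q5 (+1); matched 2.
Augmenting path P3→Q3 (+1); matched 3.
Augmenting path P4→Q1→P1→Q2 (+1); matched 4.
Augmenting path P7→Q3→P3→Q4 (+1); matched 5.
No augmenting path remains; maximum matching = 5.
König certificate: {P1, P3, P7, Q1, Q5} is a vertex cover of size 5 (every listed pair touches it), so no matching can be larger.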